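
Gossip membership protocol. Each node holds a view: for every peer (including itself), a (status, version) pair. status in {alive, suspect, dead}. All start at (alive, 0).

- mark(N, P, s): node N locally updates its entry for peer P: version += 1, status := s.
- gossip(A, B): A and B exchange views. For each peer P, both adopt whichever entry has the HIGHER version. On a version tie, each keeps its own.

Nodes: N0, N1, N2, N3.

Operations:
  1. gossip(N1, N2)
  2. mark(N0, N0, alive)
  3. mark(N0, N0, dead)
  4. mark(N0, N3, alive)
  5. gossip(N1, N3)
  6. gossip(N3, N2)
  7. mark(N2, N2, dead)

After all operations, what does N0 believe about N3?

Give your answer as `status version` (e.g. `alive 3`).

Answer: alive 1

Derivation:
Op 1: gossip N1<->N2 -> N1.N0=(alive,v0) N1.N1=(alive,v0) N1.N2=(alive,v0) N1.N3=(alive,v0) | N2.N0=(alive,v0) N2.N1=(alive,v0) N2.N2=(alive,v0) N2.N3=(alive,v0)
Op 2: N0 marks N0=alive -> (alive,v1)
Op 3: N0 marks N0=dead -> (dead,v2)
Op 4: N0 marks N3=alive -> (alive,v1)
Op 5: gossip N1<->N3 -> N1.N0=(alive,v0) N1.N1=(alive,v0) N1.N2=(alive,v0) N1.N3=(alive,v0) | N3.N0=(alive,v0) N3.N1=(alive,v0) N3.N2=(alive,v0) N3.N3=(alive,v0)
Op 6: gossip N3<->N2 -> N3.N0=(alive,v0) N3.N1=(alive,v0) N3.N2=(alive,v0) N3.N3=(alive,v0) | N2.N0=(alive,v0) N2.N1=(alive,v0) N2.N2=(alive,v0) N2.N3=(alive,v0)
Op 7: N2 marks N2=dead -> (dead,v1)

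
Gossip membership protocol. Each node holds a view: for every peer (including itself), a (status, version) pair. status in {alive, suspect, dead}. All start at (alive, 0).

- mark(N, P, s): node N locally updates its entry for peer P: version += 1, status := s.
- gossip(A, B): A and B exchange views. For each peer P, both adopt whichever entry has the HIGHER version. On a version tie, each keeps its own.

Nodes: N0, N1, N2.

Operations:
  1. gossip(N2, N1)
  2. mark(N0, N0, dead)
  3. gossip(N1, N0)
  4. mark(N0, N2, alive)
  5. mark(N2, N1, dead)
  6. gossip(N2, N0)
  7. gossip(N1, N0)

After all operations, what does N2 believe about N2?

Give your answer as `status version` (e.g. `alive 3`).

Op 1: gossip N2<->N1 -> N2.N0=(alive,v0) N2.N1=(alive,v0) N2.N2=(alive,v0) | N1.N0=(alive,v0) N1.N1=(alive,v0) N1.N2=(alive,v0)
Op 2: N0 marks N0=dead -> (dead,v1)
Op 3: gossip N1<->N0 -> N1.N0=(dead,v1) N1.N1=(alive,v0) N1.N2=(alive,v0) | N0.N0=(dead,v1) N0.N1=(alive,v0) N0.N2=(alive,v0)
Op 4: N0 marks N2=alive -> (alive,v1)
Op 5: N2 marks N1=dead -> (dead,v1)
Op 6: gossip N2<->N0 -> N2.N0=(dead,v1) N2.N1=(dead,v1) N2.N2=(alive,v1) | N0.N0=(dead,v1) N0.N1=(dead,v1) N0.N2=(alive,v1)
Op 7: gossip N1<->N0 -> N1.N0=(dead,v1) N1.N1=(dead,v1) N1.N2=(alive,v1) | N0.N0=(dead,v1) N0.N1=(dead,v1) N0.N2=(alive,v1)

Answer: alive 1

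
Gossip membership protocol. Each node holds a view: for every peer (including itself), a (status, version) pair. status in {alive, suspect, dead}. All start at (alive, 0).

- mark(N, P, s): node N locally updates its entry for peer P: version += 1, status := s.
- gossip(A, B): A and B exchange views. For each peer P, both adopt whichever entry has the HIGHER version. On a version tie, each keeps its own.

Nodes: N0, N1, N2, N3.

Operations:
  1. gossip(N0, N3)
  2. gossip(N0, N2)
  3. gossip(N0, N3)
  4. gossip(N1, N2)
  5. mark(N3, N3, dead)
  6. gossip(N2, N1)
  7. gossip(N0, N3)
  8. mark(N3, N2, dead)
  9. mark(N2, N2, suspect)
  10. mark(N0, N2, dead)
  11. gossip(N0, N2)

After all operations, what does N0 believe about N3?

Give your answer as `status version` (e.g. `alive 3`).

Op 1: gossip N0<->N3 -> N0.N0=(alive,v0) N0.N1=(alive,v0) N0.N2=(alive,v0) N0.N3=(alive,v0) | N3.N0=(alive,v0) N3.N1=(alive,v0) N3.N2=(alive,v0) N3.N3=(alive,v0)
Op 2: gossip N0<->N2 -> N0.N0=(alive,v0) N0.N1=(alive,v0) N0.N2=(alive,v0) N0.N3=(alive,v0) | N2.N0=(alive,v0) N2.N1=(alive,v0) N2.N2=(alive,v0) N2.N3=(alive,v0)
Op 3: gossip N0<->N3 -> N0.N0=(alive,v0) N0.N1=(alive,v0) N0.N2=(alive,v0) N0.N3=(alive,v0) | N3.N0=(alive,v0) N3.N1=(alive,v0) N3.N2=(alive,v0) N3.N3=(alive,v0)
Op 4: gossip N1<->N2 -> N1.N0=(alive,v0) N1.N1=(alive,v0) N1.N2=(alive,v0) N1.N3=(alive,v0) | N2.N0=(alive,v0) N2.N1=(alive,v0) N2.N2=(alive,v0) N2.N3=(alive,v0)
Op 5: N3 marks N3=dead -> (dead,v1)
Op 6: gossip N2<->N1 -> N2.N0=(alive,v0) N2.N1=(alive,v0) N2.N2=(alive,v0) N2.N3=(alive,v0) | N1.N0=(alive,v0) N1.N1=(alive,v0) N1.N2=(alive,v0) N1.N3=(alive,v0)
Op 7: gossip N0<->N3 -> N0.N0=(alive,v0) N0.N1=(alive,v0) N0.N2=(alive,v0) N0.N3=(dead,v1) | N3.N0=(alive,v0) N3.N1=(alive,v0) N3.N2=(alive,v0) N3.N3=(dead,v1)
Op 8: N3 marks N2=dead -> (dead,v1)
Op 9: N2 marks N2=suspect -> (suspect,v1)
Op 10: N0 marks N2=dead -> (dead,v1)
Op 11: gossip N0<->N2 -> N0.N0=(alive,v0) N0.N1=(alive,v0) N0.N2=(dead,v1) N0.N3=(dead,v1) | N2.N0=(alive,v0) N2.N1=(alive,v0) N2.N2=(suspect,v1) N2.N3=(dead,v1)

Answer: dead 1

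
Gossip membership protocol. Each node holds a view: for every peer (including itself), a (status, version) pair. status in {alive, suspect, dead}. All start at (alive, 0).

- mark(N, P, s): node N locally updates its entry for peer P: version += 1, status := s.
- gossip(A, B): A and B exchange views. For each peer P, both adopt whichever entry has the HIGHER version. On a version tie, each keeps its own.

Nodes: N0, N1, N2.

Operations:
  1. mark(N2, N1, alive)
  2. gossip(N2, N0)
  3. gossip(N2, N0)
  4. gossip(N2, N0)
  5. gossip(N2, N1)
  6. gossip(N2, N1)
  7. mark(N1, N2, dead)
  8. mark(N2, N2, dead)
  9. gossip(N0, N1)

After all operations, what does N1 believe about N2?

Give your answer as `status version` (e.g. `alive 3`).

Op 1: N2 marks N1=alive -> (alive,v1)
Op 2: gossip N2<->N0 -> N2.N0=(alive,v0) N2.N1=(alive,v1) N2.N2=(alive,v0) | N0.N0=(alive,v0) N0.N1=(alive,v1) N0.N2=(alive,v0)
Op 3: gossip N2<->N0 -> N2.N0=(alive,v0) N2.N1=(alive,v1) N2.N2=(alive,v0) | N0.N0=(alive,v0) N0.N1=(alive,v1) N0.N2=(alive,v0)
Op 4: gossip N2<->N0 -> N2.N0=(alive,v0) N2.N1=(alive,v1) N2.N2=(alive,v0) | N0.N0=(alive,v0) N0.N1=(alive,v1) N0.N2=(alive,v0)
Op 5: gossip N2<->N1 -> N2.N0=(alive,v0) N2.N1=(alive,v1) N2.N2=(alive,v0) | N1.N0=(alive,v0) N1.N1=(alive,v1) N1.N2=(alive,v0)
Op 6: gossip N2<->N1 -> N2.N0=(alive,v0) N2.N1=(alive,v1) N2.N2=(alive,v0) | N1.N0=(alive,v0) N1.N1=(alive,v1) N1.N2=(alive,v0)
Op 7: N1 marks N2=dead -> (dead,v1)
Op 8: N2 marks N2=dead -> (dead,v1)
Op 9: gossip N0<->N1 -> N0.N0=(alive,v0) N0.N1=(alive,v1) N0.N2=(dead,v1) | N1.N0=(alive,v0) N1.N1=(alive,v1) N1.N2=(dead,v1)

Answer: dead 1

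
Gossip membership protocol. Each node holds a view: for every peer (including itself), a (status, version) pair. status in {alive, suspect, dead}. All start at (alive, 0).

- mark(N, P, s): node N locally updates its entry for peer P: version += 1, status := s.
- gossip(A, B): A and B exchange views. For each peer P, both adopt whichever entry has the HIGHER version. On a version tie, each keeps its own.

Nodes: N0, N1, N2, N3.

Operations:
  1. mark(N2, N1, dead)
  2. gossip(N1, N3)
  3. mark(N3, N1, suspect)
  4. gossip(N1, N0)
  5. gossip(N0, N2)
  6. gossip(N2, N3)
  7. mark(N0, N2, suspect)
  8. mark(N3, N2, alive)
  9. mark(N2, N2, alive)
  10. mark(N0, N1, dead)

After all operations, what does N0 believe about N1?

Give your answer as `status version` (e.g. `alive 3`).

Answer: dead 2

Derivation:
Op 1: N2 marks N1=dead -> (dead,v1)
Op 2: gossip N1<->N3 -> N1.N0=(alive,v0) N1.N1=(alive,v0) N1.N2=(alive,v0) N1.N3=(alive,v0) | N3.N0=(alive,v0) N3.N1=(alive,v0) N3.N2=(alive,v0) N3.N3=(alive,v0)
Op 3: N3 marks N1=suspect -> (suspect,v1)
Op 4: gossip N1<->N0 -> N1.N0=(alive,v0) N1.N1=(alive,v0) N1.N2=(alive,v0) N1.N3=(alive,v0) | N0.N0=(alive,v0) N0.N1=(alive,v0) N0.N2=(alive,v0) N0.N3=(alive,v0)
Op 5: gossip N0<->N2 -> N0.N0=(alive,v0) N0.N1=(dead,v1) N0.N2=(alive,v0) N0.N3=(alive,v0) | N2.N0=(alive,v0) N2.N1=(dead,v1) N2.N2=(alive,v0) N2.N3=(alive,v0)
Op 6: gossip N2<->N3 -> N2.N0=(alive,v0) N2.N1=(dead,v1) N2.N2=(alive,v0) N2.N3=(alive,v0) | N3.N0=(alive,v0) N3.N1=(suspect,v1) N3.N2=(alive,v0) N3.N3=(alive,v0)
Op 7: N0 marks N2=suspect -> (suspect,v1)
Op 8: N3 marks N2=alive -> (alive,v1)
Op 9: N2 marks N2=alive -> (alive,v1)
Op 10: N0 marks N1=dead -> (dead,v2)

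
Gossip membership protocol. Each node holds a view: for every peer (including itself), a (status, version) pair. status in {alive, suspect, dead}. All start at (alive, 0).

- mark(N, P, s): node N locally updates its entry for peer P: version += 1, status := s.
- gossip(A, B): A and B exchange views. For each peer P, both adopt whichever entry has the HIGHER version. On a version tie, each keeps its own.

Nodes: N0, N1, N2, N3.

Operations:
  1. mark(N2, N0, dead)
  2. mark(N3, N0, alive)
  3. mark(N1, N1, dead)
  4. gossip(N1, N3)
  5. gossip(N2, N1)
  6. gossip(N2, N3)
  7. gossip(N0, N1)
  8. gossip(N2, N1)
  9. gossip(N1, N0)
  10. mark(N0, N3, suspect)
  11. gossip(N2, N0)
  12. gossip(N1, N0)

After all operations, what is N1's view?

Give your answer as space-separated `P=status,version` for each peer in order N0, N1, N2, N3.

Answer: N0=alive,1 N1=dead,1 N2=alive,0 N3=suspect,1

Derivation:
Op 1: N2 marks N0=dead -> (dead,v1)
Op 2: N3 marks N0=alive -> (alive,v1)
Op 3: N1 marks N1=dead -> (dead,v1)
Op 4: gossip N1<->N3 -> N1.N0=(alive,v1) N1.N1=(dead,v1) N1.N2=(alive,v0) N1.N3=(alive,v0) | N3.N0=(alive,v1) N3.N1=(dead,v1) N3.N2=(alive,v0) N3.N3=(alive,v0)
Op 5: gossip N2<->N1 -> N2.N0=(dead,v1) N2.N1=(dead,v1) N2.N2=(alive,v0) N2.N3=(alive,v0) | N1.N0=(alive,v1) N1.N1=(dead,v1) N1.N2=(alive,v0) N1.N3=(alive,v0)
Op 6: gossip N2<->N3 -> N2.N0=(dead,v1) N2.N1=(dead,v1) N2.N2=(alive,v0) N2.N3=(alive,v0) | N3.N0=(alive,v1) N3.N1=(dead,v1) N3.N2=(alive,v0) N3.N3=(alive,v0)
Op 7: gossip N0<->N1 -> N0.N0=(alive,v1) N0.N1=(dead,v1) N0.N2=(alive,v0) N0.N3=(alive,v0) | N1.N0=(alive,v1) N1.N1=(dead,v1) N1.N2=(alive,v0) N1.N3=(alive,v0)
Op 8: gossip N2<->N1 -> N2.N0=(dead,v1) N2.N1=(dead,v1) N2.N2=(alive,v0) N2.N3=(alive,v0) | N1.N0=(alive,v1) N1.N1=(dead,v1) N1.N2=(alive,v0) N1.N3=(alive,v0)
Op 9: gossip N1<->N0 -> N1.N0=(alive,v1) N1.N1=(dead,v1) N1.N2=(alive,v0) N1.N3=(alive,v0) | N0.N0=(alive,v1) N0.N1=(dead,v1) N0.N2=(alive,v0) N0.N3=(alive,v0)
Op 10: N0 marks N3=suspect -> (suspect,v1)
Op 11: gossip N2<->N0 -> N2.N0=(dead,v1) N2.N1=(dead,v1) N2.N2=(alive,v0) N2.N3=(suspect,v1) | N0.N0=(alive,v1) N0.N1=(dead,v1) N0.N2=(alive,v0) N0.N3=(suspect,v1)
Op 12: gossip N1<->N0 -> N1.N0=(alive,v1) N1.N1=(dead,v1) N1.N2=(alive,v0) N1.N3=(suspect,v1) | N0.N0=(alive,v1) N0.N1=(dead,v1) N0.N2=(alive,v0) N0.N3=(suspect,v1)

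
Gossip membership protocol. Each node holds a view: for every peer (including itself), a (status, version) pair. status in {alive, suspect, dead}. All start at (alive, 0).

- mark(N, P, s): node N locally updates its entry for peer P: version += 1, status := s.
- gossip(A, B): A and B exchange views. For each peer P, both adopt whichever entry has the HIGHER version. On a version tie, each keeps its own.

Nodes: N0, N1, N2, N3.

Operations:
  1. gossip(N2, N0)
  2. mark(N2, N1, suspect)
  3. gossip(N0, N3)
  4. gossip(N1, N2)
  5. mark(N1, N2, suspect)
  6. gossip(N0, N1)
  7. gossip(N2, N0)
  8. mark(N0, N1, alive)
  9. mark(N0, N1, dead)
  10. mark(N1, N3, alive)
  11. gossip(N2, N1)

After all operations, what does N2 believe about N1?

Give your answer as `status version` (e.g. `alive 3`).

Op 1: gossip N2<->N0 -> N2.N0=(alive,v0) N2.N1=(alive,v0) N2.N2=(alive,v0) N2.N3=(alive,v0) | N0.N0=(alive,v0) N0.N1=(alive,v0) N0.N2=(alive,v0) N0.N3=(alive,v0)
Op 2: N2 marks N1=suspect -> (suspect,v1)
Op 3: gossip N0<->N3 -> N0.N0=(alive,v0) N0.N1=(alive,v0) N0.N2=(alive,v0) N0.N3=(alive,v0) | N3.N0=(alive,v0) N3.N1=(alive,v0) N3.N2=(alive,v0) N3.N3=(alive,v0)
Op 4: gossip N1<->N2 -> N1.N0=(alive,v0) N1.N1=(suspect,v1) N1.N2=(alive,v0) N1.N3=(alive,v0) | N2.N0=(alive,v0) N2.N1=(suspect,v1) N2.N2=(alive,v0) N2.N3=(alive,v0)
Op 5: N1 marks N2=suspect -> (suspect,v1)
Op 6: gossip N0<->N1 -> N0.N0=(alive,v0) N0.N1=(suspect,v1) N0.N2=(suspect,v1) N0.N3=(alive,v0) | N1.N0=(alive,v0) N1.N1=(suspect,v1) N1.N2=(suspect,v1) N1.N3=(alive,v0)
Op 7: gossip N2<->N0 -> N2.N0=(alive,v0) N2.N1=(suspect,v1) N2.N2=(suspect,v1) N2.N3=(alive,v0) | N0.N0=(alive,v0) N0.N1=(suspect,v1) N0.N2=(suspect,v1) N0.N3=(alive,v0)
Op 8: N0 marks N1=alive -> (alive,v2)
Op 9: N0 marks N1=dead -> (dead,v3)
Op 10: N1 marks N3=alive -> (alive,v1)
Op 11: gossip N2<->N1 -> N2.N0=(alive,v0) N2.N1=(suspect,v1) N2.N2=(suspect,v1) N2.N3=(alive,v1) | N1.N0=(alive,v0) N1.N1=(suspect,v1) N1.N2=(suspect,v1) N1.N3=(alive,v1)

Answer: suspect 1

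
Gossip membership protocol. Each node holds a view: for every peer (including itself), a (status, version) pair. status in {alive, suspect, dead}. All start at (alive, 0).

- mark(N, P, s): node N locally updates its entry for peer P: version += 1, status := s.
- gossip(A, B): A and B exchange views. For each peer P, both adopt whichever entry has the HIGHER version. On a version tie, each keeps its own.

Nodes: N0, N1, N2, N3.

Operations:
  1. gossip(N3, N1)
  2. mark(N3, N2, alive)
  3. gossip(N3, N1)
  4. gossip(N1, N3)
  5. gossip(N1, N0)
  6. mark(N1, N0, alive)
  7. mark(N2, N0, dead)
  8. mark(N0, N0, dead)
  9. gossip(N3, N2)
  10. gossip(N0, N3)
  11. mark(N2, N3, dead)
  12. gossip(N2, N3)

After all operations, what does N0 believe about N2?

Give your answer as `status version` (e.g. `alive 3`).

Answer: alive 1

Derivation:
Op 1: gossip N3<->N1 -> N3.N0=(alive,v0) N3.N1=(alive,v0) N3.N2=(alive,v0) N3.N3=(alive,v0) | N1.N0=(alive,v0) N1.N1=(alive,v0) N1.N2=(alive,v0) N1.N3=(alive,v0)
Op 2: N3 marks N2=alive -> (alive,v1)
Op 3: gossip N3<->N1 -> N3.N0=(alive,v0) N3.N1=(alive,v0) N3.N2=(alive,v1) N3.N3=(alive,v0) | N1.N0=(alive,v0) N1.N1=(alive,v0) N1.N2=(alive,v1) N1.N3=(alive,v0)
Op 4: gossip N1<->N3 -> N1.N0=(alive,v0) N1.N1=(alive,v0) N1.N2=(alive,v1) N1.N3=(alive,v0) | N3.N0=(alive,v0) N3.N1=(alive,v0) N3.N2=(alive,v1) N3.N3=(alive,v0)
Op 5: gossip N1<->N0 -> N1.N0=(alive,v0) N1.N1=(alive,v0) N1.N2=(alive,v1) N1.N3=(alive,v0) | N0.N0=(alive,v0) N0.N1=(alive,v0) N0.N2=(alive,v1) N0.N3=(alive,v0)
Op 6: N1 marks N0=alive -> (alive,v1)
Op 7: N2 marks N0=dead -> (dead,v1)
Op 8: N0 marks N0=dead -> (dead,v1)
Op 9: gossip N3<->N2 -> N3.N0=(dead,v1) N3.N1=(alive,v0) N3.N2=(alive,v1) N3.N3=(alive,v0) | N2.N0=(dead,v1) N2.N1=(alive,v0) N2.N2=(alive,v1) N2.N3=(alive,v0)
Op 10: gossip N0<->N3 -> N0.N0=(dead,v1) N0.N1=(alive,v0) N0.N2=(alive,v1) N0.N3=(alive,v0) | N3.N0=(dead,v1) N3.N1=(alive,v0) N3.N2=(alive,v1) N3.N3=(alive,v0)
Op 11: N2 marks N3=dead -> (dead,v1)
Op 12: gossip N2<->N3 -> N2.N0=(dead,v1) N2.N1=(alive,v0) N2.N2=(alive,v1) N2.N3=(dead,v1) | N3.N0=(dead,v1) N3.N1=(alive,v0) N3.N2=(alive,v1) N3.N3=(dead,v1)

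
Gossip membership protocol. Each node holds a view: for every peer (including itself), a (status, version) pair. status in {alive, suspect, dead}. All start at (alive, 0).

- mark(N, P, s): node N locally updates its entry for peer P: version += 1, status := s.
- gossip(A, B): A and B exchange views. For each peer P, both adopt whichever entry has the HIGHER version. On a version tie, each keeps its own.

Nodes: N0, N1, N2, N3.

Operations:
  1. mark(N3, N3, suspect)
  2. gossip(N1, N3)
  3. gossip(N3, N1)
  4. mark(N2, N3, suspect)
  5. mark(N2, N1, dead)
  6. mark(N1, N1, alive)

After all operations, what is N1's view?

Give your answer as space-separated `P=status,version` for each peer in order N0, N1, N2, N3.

Answer: N0=alive,0 N1=alive,1 N2=alive,0 N3=suspect,1

Derivation:
Op 1: N3 marks N3=suspect -> (suspect,v1)
Op 2: gossip N1<->N3 -> N1.N0=(alive,v0) N1.N1=(alive,v0) N1.N2=(alive,v0) N1.N3=(suspect,v1) | N3.N0=(alive,v0) N3.N1=(alive,v0) N3.N2=(alive,v0) N3.N3=(suspect,v1)
Op 3: gossip N3<->N1 -> N3.N0=(alive,v0) N3.N1=(alive,v0) N3.N2=(alive,v0) N3.N3=(suspect,v1) | N1.N0=(alive,v0) N1.N1=(alive,v0) N1.N2=(alive,v0) N1.N3=(suspect,v1)
Op 4: N2 marks N3=suspect -> (suspect,v1)
Op 5: N2 marks N1=dead -> (dead,v1)
Op 6: N1 marks N1=alive -> (alive,v1)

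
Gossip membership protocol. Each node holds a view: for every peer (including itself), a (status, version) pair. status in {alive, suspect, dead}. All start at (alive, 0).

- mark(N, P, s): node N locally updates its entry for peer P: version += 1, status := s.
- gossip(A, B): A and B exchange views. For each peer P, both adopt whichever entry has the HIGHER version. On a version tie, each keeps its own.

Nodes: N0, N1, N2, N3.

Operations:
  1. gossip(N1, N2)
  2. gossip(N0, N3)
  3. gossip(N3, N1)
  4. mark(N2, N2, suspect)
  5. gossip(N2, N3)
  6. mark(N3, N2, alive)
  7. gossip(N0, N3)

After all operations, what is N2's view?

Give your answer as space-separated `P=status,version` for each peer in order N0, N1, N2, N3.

Answer: N0=alive,0 N1=alive,0 N2=suspect,1 N3=alive,0

Derivation:
Op 1: gossip N1<->N2 -> N1.N0=(alive,v0) N1.N1=(alive,v0) N1.N2=(alive,v0) N1.N3=(alive,v0) | N2.N0=(alive,v0) N2.N1=(alive,v0) N2.N2=(alive,v0) N2.N3=(alive,v0)
Op 2: gossip N0<->N3 -> N0.N0=(alive,v0) N0.N1=(alive,v0) N0.N2=(alive,v0) N0.N3=(alive,v0) | N3.N0=(alive,v0) N3.N1=(alive,v0) N3.N2=(alive,v0) N3.N3=(alive,v0)
Op 3: gossip N3<->N1 -> N3.N0=(alive,v0) N3.N1=(alive,v0) N3.N2=(alive,v0) N3.N3=(alive,v0) | N1.N0=(alive,v0) N1.N1=(alive,v0) N1.N2=(alive,v0) N1.N3=(alive,v0)
Op 4: N2 marks N2=suspect -> (suspect,v1)
Op 5: gossip N2<->N3 -> N2.N0=(alive,v0) N2.N1=(alive,v0) N2.N2=(suspect,v1) N2.N3=(alive,v0) | N3.N0=(alive,v0) N3.N1=(alive,v0) N3.N2=(suspect,v1) N3.N3=(alive,v0)
Op 6: N3 marks N2=alive -> (alive,v2)
Op 7: gossip N0<->N3 -> N0.N0=(alive,v0) N0.N1=(alive,v0) N0.N2=(alive,v2) N0.N3=(alive,v0) | N3.N0=(alive,v0) N3.N1=(alive,v0) N3.N2=(alive,v2) N3.N3=(alive,v0)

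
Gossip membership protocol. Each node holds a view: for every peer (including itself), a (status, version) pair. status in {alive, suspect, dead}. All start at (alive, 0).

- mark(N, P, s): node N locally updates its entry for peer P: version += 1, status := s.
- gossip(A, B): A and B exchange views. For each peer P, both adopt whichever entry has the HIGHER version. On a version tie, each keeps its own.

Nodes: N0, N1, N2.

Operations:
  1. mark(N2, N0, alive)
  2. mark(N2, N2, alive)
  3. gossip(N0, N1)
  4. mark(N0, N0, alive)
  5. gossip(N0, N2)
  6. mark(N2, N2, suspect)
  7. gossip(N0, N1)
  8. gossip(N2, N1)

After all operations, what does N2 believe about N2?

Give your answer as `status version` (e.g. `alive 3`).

Op 1: N2 marks N0=alive -> (alive,v1)
Op 2: N2 marks N2=alive -> (alive,v1)
Op 3: gossip N0<->N1 -> N0.N0=(alive,v0) N0.N1=(alive,v0) N0.N2=(alive,v0) | N1.N0=(alive,v0) N1.N1=(alive,v0) N1.N2=(alive,v0)
Op 4: N0 marks N0=alive -> (alive,v1)
Op 5: gossip N0<->N2 -> N0.N0=(alive,v1) N0.N1=(alive,v0) N0.N2=(alive,v1) | N2.N0=(alive,v1) N2.N1=(alive,v0) N2.N2=(alive,v1)
Op 6: N2 marks N2=suspect -> (suspect,v2)
Op 7: gossip N0<->N1 -> N0.N0=(alive,v1) N0.N1=(alive,v0) N0.N2=(alive,v1) | N1.N0=(alive,v1) N1.N1=(alive,v0) N1.N2=(alive,v1)
Op 8: gossip N2<->N1 -> N2.N0=(alive,v1) N2.N1=(alive,v0) N2.N2=(suspect,v2) | N1.N0=(alive,v1) N1.N1=(alive,v0) N1.N2=(suspect,v2)

Answer: suspect 2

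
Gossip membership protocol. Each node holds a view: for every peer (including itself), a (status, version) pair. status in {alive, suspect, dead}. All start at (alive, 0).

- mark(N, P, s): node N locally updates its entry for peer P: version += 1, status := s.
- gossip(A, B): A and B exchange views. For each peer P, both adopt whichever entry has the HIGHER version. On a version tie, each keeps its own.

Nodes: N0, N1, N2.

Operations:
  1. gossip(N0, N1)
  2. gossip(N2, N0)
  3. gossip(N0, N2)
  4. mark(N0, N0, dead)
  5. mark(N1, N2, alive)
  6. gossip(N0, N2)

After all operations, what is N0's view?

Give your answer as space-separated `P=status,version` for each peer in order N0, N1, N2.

Op 1: gossip N0<->N1 -> N0.N0=(alive,v0) N0.N1=(alive,v0) N0.N2=(alive,v0) | N1.N0=(alive,v0) N1.N1=(alive,v0) N1.N2=(alive,v0)
Op 2: gossip N2<->N0 -> N2.N0=(alive,v0) N2.N1=(alive,v0) N2.N2=(alive,v0) | N0.N0=(alive,v0) N0.N1=(alive,v0) N0.N2=(alive,v0)
Op 3: gossip N0<->N2 -> N0.N0=(alive,v0) N0.N1=(alive,v0) N0.N2=(alive,v0) | N2.N0=(alive,v0) N2.N1=(alive,v0) N2.N2=(alive,v0)
Op 4: N0 marks N0=dead -> (dead,v1)
Op 5: N1 marks N2=alive -> (alive,v1)
Op 6: gossip N0<->N2 -> N0.N0=(dead,v1) N0.N1=(alive,v0) N0.N2=(alive,v0) | N2.N0=(dead,v1) N2.N1=(alive,v0) N2.N2=(alive,v0)

Answer: N0=dead,1 N1=alive,0 N2=alive,0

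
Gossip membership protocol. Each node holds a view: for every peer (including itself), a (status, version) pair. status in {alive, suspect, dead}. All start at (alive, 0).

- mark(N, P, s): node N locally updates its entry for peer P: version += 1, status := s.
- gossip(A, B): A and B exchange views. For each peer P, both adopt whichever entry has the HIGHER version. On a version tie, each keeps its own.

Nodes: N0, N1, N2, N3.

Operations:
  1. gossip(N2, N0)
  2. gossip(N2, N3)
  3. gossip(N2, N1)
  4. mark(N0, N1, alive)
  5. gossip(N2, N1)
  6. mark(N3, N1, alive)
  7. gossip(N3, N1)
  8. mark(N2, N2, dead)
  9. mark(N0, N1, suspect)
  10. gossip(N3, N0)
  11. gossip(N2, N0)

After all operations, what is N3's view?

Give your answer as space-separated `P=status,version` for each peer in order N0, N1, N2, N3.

Answer: N0=alive,0 N1=suspect,2 N2=alive,0 N3=alive,0

Derivation:
Op 1: gossip N2<->N0 -> N2.N0=(alive,v0) N2.N1=(alive,v0) N2.N2=(alive,v0) N2.N3=(alive,v0) | N0.N0=(alive,v0) N0.N1=(alive,v0) N0.N2=(alive,v0) N0.N3=(alive,v0)
Op 2: gossip N2<->N3 -> N2.N0=(alive,v0) N2.N1=(alive,v0) N2.N2=(alive,v0) N2.N3=(alive,v0) | N3.N0=(alive,v0) N3.N1=(alive,v0) N3.N2=(alive,v0) N3.N3=(alive,v0)
Op 3: gossip N2<->N1 -> N2.N0=(alive,v0) N2.N1=(alive,v0) N2.N2=(alive,v0) N2.N3=(alive,v0) | N1.N0=(alive,v0) N1.N1=(alive,v0) N1.N2=(alive,v0) N1.N3=(alive,v0)
Op 4: N0 marks N1=alive -> (alive,v1)
Op 5: gossip N2<->N1 -> N2.N0=(alive,v0) N2.N1=(alive,v0) N2.N2=(alive,v0) N2.N3=(alive,v0) | N1.N0=(alive,v0) N1.N1=(alive,v0) N1.N2=(alive,v0) N1.N3=(alive,v0)
Op 6: N3 marks N1=alive -> (alive,v1)
Op 7: gossip N3<->N1 -> N3.N0=(alive,v0) N3.N1=(alive,v1) N3.N2=(alive,v0) N3.N3=(alive,v0) | N1.N0=(alive,v0) N1.N1=(alive,v1) N1.N2=(alive,v0) N1.N3=(alive,v0)
Op 8: N2 marks N2=dead -> (dead,v1)
Op 9: N0 marks N1=suspect -> (suspect,v2)
Op 10: gossip N3<->N0 -> N3.N0=(alive,v0) N3.N1=(suspect,v2) N3.N2=(alive,v0) N3.N3=(alive,v0) | N0.N0=(alive,v0) N0.N1=(suspect,v2) N0.N2=(alive,v0) N0.N3=(alive,v0)
Op 11: gossip N2<->N0 -> N2.N0=(alive,v0) N2.N1=(suspect,v2) N2.N2=(dead,v1) N2.N3=(alive,v0) | N0.N0=(alive,v0) N0.N1=(suspect,v2) N0.N2=(dead,v1) N0.N3=(alive,v0)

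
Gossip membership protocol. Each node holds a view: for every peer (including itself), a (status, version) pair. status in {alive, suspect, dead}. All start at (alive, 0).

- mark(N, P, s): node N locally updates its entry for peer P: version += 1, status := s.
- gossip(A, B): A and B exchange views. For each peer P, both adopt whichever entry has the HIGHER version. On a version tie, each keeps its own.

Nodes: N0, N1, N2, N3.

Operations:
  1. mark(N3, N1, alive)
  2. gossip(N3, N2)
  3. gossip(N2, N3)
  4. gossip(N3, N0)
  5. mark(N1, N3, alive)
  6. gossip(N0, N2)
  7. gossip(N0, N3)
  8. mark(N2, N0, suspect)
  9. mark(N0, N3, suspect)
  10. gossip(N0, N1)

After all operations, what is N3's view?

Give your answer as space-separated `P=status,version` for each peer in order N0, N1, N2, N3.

Op 1: N3 marks N1=alive -> (alive,v1)
Op 2: gossip N3<->N2 -> N3.N0=(alive,v0) N3.N1=(alive,v1) N3.N2=(alive,v0) N3.N3=(alive,v0) | N2.N0=(alive,v0) N2.N1=(alive,v1) N2.N2=(alive,v0) N2.N3=(alive,v0)
Op 3: gossip N2<->N3 -> N2.N0=(alive,v0) N2.N1=(alive,v1) N2.N2=(alive,v0) N2.N3=(alive,v0) | N3.N0=(alive,v0) N3.N1=(alive,v1) N3.N2=(alive,v0) N3.N3=(alive,v0)
Op 4: gossip N3<->N0 -> N3.N0=(alive,v0) N3.N1=(alive,v1) N3.N2=(alive,v0) N3.N3=(alive,v0) | N0.N0=(alive,v0) N0.N1=(alive,v1) N0.N2=(alive,v0) N0.N3=(alive,v0)
Op 5: N1 marks N3=alive -> (alive,v1)
Op 6: gossip N0<->N2 -> N0.N0=(alive,v0) N0.N1=(alive,v1) N0.N2=(alive,v0) N0.N3=(alive,v0) | N2.N0=(alive,v0) N2.N1=(alive,v1) N2.N2=(alive,v0) N2.N3=(alive,v0)
Op 7: gossip N0<->N3 -> N0.N0=(alive,v0) N0.N1=(alive,v1) N0.N2=(alive,v0) N0.N3=(alive,v0) | N3.N0=(alive,v0) N3.N1=(alive,v1) N3.N2=(alive,v0) N3.N3=(alive,v0)
Op 8: N2 marks N0=suspect -> (suspect,v1)
Op 9: N0 marks N3=suspect -> (suspect,v1)
Op 10: gossip N0<->N1 -> N0.N0=(alive,v0) N0.N1=(alive,v1) N0.N2=(alive,v0) N0.N3=(suspect,v1) | N1.N0=(alive,v0) N1.N1=(alive,v1) N1.N2=(alive,v0) N1.N3=(alive,v1)

Answer: N0=alive,0 N1=alive,1 N2=alive,0 N3=alive,0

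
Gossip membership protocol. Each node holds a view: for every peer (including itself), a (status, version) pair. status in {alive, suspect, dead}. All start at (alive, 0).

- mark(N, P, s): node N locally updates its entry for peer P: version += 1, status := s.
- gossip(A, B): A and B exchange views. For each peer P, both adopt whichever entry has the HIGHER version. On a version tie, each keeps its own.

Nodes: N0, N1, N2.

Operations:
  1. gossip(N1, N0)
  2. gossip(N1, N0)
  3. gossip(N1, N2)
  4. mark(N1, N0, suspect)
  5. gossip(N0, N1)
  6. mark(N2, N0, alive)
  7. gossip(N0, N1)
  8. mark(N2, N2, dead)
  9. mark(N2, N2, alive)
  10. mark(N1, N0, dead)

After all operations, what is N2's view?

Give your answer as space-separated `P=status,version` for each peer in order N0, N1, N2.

Answer: N0=alive,1 N1=alive,0 N2=alive,2

Derivation:
Op 1: gossip N1<->N0 -> N1.N0=(alive,v0) N1.N1=(alive,v0) N1.N2=(alive,v0) | N0.N0=(alive,v0) N0.N1=(alive,v0) N0.N2=(alive,v0)
Op 2: gossip N1<->N0 -> N1.N0=(alive,v0) N1.N1=(alive,v0) N1.N2=(alive,v0) | N0.N0=(alive,v0) N0.N1=(alive,v0) N0.N2=(alive,v0)
Op 3: gossip N1<->N2 -> N1.N0=(alive,v0) N1.N1=(alive,v0) N1.N2=(alive,v0) | N2.N0=(alive,v0) N2.N1=(alive,v0) N2.N2=(alive,v0)
Op 4: N1 marks N0=suspect -> (suspect,v1)
Op 5: gossip N0<->N1 -> N0.N0=(suspect,v1) N0.N1=(alive,v0) N0.N2=(alive,v0) | N1.N0=(suspect,v1) N1.N1=(alive,v0) N1.N2=(alive,v0)
Op 6: N2 marks N0=alive -> (alive,v1)
Op 7: gossip N0<->N1 -> N0.N0=(suspect,v1) N0.N1=(alive,v0) N0.N2=(alive,v0) | N1.N0=(suspect,v1) N1.N1=(alive,v0) N1.N2=(alive,v0)
Op 8: N2 marks N2=dead -> (dead,v1)
Op 9: N2 marks N2=alive -> (alive,v2)
Op 10: N1 marks N0=dead -> (dead,v2)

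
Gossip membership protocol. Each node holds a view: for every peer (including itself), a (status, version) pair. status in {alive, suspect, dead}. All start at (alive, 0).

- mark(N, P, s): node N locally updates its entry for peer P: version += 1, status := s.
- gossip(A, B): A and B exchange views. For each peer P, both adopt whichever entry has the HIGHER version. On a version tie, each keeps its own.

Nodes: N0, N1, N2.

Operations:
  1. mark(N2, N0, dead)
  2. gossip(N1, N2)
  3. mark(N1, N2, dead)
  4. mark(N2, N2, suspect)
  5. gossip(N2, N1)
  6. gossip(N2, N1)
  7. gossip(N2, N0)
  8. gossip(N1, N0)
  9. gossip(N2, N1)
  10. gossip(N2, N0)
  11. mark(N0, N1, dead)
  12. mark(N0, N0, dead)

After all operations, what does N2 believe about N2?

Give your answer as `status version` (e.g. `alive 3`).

Answer: suspect 1

Derivation:
Op 1: N2 marks N0=dead -> (dead,v1)
Op 2: gossip N1<->N2 -> N1.N0=(dead,v1) N1.N1=(alive,v0) N1.N2=(alive,v0) | N2.N0=(dead,v1) N2.N1=(alive,v0) N2.N2=(alive,v0)
Op 3: N1 marks N2=dead -> (dead,v1)
Op 4: N2 marks N2=suspect -> (suspect,v1)
Op 5: gossip N2<->N1 -> N2.N0=(dead,v1) N2.N1=(alive,v0) N2.N2=(suspect,v1) | N1.N0=(dead,v1) N1.N1=(alive,v0) N1.N2=(dead,v1)
Op 6: gossip N2<->N1 -> N2.N0=(dead,v1) N2.N1=(alive,v0) N2.N2=(suspect,v1) | N1.N0=(dead,v1) N1.N1=(alive,v0) N1.N2=(dead,v1)
Op 7: gossip N2<->N0 -> N2.N0=(dead,v1) N2.N1=(alive,v0) N2.N2=(suspect,v1) | N0.N0=(dead,v1) N0.N1=(alive,v0) N0.N2=(suspect,v1)
Op 8: gossip N1<->N0 -> N1.N0=(dead,v1) N1.N1=(alive,v0) N1.N2=(dead,v1) | N0.N0=(dead,v1) N0.N1=(alive,v0) N0.N2=(suspect,v1)
Op 9: gossip N2<->N1 -> N2.N0=(dead,v1) N2.N1=(alive,v0) N2.N2=(suspect,v1) | N1.N0=(dead,v1) N1.N1=(alive,v0) N1.N2=(dead,v1)
Op 10: gossip N2<->N0 -> N2.N0=(dead,v1) N2.N1=(alive,v0) N2.N2=(suspect,v1) | N0.N0=(dead,v1) N0.N1=(alive,v0) N0.N2=(suspect,v1)
Op 11: N0 marks N1=dead -> (dead,v1)
Op 12: N0 marks N0=dead -> (dead,v2)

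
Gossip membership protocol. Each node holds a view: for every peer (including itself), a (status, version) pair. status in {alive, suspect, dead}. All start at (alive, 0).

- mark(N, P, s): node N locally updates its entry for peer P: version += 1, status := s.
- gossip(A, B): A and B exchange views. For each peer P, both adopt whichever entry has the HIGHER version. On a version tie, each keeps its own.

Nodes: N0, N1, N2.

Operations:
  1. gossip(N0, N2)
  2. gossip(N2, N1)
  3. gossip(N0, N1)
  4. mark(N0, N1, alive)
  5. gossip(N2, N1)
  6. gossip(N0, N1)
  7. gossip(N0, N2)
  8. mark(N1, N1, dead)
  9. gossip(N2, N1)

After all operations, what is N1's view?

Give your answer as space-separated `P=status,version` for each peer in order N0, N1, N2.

Answer: N0=alive,0 N1=dead,2 N2=alive,0

Derivation:
Op 1: gossip N0<->N2 -> N0.N0=(alive,v0) N0.N1=(alive,v0) N0.N2=(alive,v0) | N2.N0=(alive,v0) N2.N1=(alive,v0) N2.N2=(alive,v0)
Op 2: gossip N2<->N1 -> N2.N0=(alive,v0) N2.N1=(alive,v0) N2.N2=(alive,v0) | N1.N0=(alive,v0) N1.N1=(alive,v0) N1.N2=(alive,v0)
Op 3: gossip N0<->N1 -> N0.N0=(alive,v0) N0.N1=(alive,v0) N0.N2=(alive,v0) | N1.N0=(alive,v0) N1.N1=(alive,v0) N1.N2=(alive,v0)
Op 4: N0 marks N1=alive -> (alive,v1)
Op 5: gossip N2<->N1 -> N2.N0=(alive,v0) N2.N1=(alive,v0) N2.N2=(alive,v0) | N1.N0=(alive,v0) N1.N1=(alive,v0) N1.N2=(alive,v0)
Op 6: gossip N0<->N1 -> N0.N0=(alive,v0) N0.N1=(alive,v1) N0.N2=(alive,v0) | N1.N0=(alive,v0) N1.N1=(alive,v1) N1.N2=(alive,v0)
Op 7: gossip N0<->N2 -> N0.N0=(alive,v0) N0.N1=(alive,v1) N0.N2=(alive,v0) | N2.N0=(alive,v0) N2.N1=(alive,v1) N2.N2=(alive,v0)
Op 8: N1 marks N1=dead -> (dead,v2)
Op 9: gossip N2<->N1 -> N2.N0=(alive,v0) N2.N1=(dead,v2) N2.N2=(alive,v0) | N1.N0=(alive,v0) N1.N1=(dead,v2) N1.N2=(alive,v0)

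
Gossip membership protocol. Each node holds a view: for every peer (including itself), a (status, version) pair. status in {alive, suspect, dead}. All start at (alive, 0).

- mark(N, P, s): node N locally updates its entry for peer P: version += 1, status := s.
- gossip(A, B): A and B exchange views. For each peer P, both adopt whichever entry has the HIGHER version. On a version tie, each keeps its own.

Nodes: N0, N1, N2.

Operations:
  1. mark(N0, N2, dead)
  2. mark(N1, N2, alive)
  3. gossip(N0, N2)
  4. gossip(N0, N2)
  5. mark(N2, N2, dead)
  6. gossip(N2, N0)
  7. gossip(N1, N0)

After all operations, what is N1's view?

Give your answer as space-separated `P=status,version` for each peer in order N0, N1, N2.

Op 1: N0 marks N2=dead -> (dead,v1)
Op 2: N1 marks N2=alive -> (alive,v1)
Op 3: gossip N0<->N2 -> N0.N0=(alive,v0) N0.N1=(alive,v0) N0.N2=(dead,v1) | N2.N0=(alive,v0) N2.N1=(alive,v0) N2.N2=(dead,v1)
Op 4: gossip N0<->N2 -> N0.N0=(alive,v0) N0.N1=(alive,v0) N0.N2=(dead,v1) | N2.N0=(alive,v0) N2.N1=(alive,v0) N2.N2=(dead,v1)
Op 5: N2 marks N2=dead -> (dead,v2)
Op 6: gossip N2<->N0 -> N2.N0=(alive,v0) N2.N1=(alive,v0) N2.N2=(dead,v2) | N0.N0=(alive,v0) N0.N1=(alive,v0) N0.N2=(dead,v2)
Op 7: gossip N1<->N0 -> N1.N0=(alive,v0) N1.N1=(alive,v0) N1.N2=(dead,v2) | N0.N0=(alive,v0) N0.N1=(alive,v0) N0.N2=(dead,v2)

Answer: N0=alive,0 N1=alive,0 N2=dead,2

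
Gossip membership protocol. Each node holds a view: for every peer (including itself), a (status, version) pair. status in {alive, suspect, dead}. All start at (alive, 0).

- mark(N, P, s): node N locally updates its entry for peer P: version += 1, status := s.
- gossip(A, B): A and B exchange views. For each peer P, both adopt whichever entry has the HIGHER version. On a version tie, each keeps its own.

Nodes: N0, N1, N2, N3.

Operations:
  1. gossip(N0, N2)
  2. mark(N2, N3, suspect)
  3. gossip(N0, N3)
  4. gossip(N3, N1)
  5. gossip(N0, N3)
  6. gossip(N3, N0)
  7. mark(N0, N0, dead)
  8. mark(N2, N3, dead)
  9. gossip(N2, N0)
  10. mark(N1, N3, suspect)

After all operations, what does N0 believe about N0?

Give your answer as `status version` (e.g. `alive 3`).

Op 1: gossip N0<->N2 -> N0.N0=(alive,v0) N0.N1=(alive,v0) N0.N2=(alive,v0) N0.N3=(alive,v0) | N2.N0=(alive,v0) N2.N1=(alive,v0) N2.N2=(alive,v0) N2.N3=(alive,v0)
Op 2: N2 marks N3=suspect -> (suspect,v1)
Op 3: gossip N0<->N3 -> N0.N0=(alive,v0) N0.N1=(alive,v0) N0.N2=(alive,v0) N0.N3=(alive,v0) | N3.N0=(alive,v0) N3.N1=(alive,v0) N3.N2=(alive,v0) N3.N3=(alive,v0)
Op 4: gossip N3<->N1 -> N3.N0=(alive,v0) N3.N1=(alive,v0) N3.N2=(alive,v0) N3.N3=(alive,v0) | N1.N0=(alive,v0) N1.N1=(alive,v0) N1.N2=(alive,v0) N1.N3=(alive,v0)
Op 5: gossip N0<->N3 -> N0.N0=(alive,v0) N0.N1=(alive,v0) N0.N2=(alive,v0) N0.N3=(alive,v0) | N3.N0=(alive,v0) N3.N1=(alive,v0) N3.N2=(alive,v0) N3.N3=(alive,v0)
Op 6: gossip N3<->N0 -> N3.N0=(alive,v0) N3.N1=(alive,v0) N3.N2=(alive,v0) N3.N3=(alive,v0) | N0.N0=(alive,v0) N0.N1=(alive,v0) N0.N2=(alive,v0) N0.N3=(alive,v0)
Op 7: N0 marks N0=dead -> (dead,v1)
Op 8: N2 marks N3=dead -> (dead,v2)
Op 9: gossip N2<->N0 -> N2.N0=(dead,v1) N2.N1=(alive,v0) N2.N2=(alive,v0) N2.N3=(dead,v2) | N0.N0=(dead,v1) N0.N1=(alive,v0) N0.N2=(alive,v0) N0.N3=(dead,v2)
Op 10: N1 marks N3=suspect -> (suspect,v1)

Answer: dead 1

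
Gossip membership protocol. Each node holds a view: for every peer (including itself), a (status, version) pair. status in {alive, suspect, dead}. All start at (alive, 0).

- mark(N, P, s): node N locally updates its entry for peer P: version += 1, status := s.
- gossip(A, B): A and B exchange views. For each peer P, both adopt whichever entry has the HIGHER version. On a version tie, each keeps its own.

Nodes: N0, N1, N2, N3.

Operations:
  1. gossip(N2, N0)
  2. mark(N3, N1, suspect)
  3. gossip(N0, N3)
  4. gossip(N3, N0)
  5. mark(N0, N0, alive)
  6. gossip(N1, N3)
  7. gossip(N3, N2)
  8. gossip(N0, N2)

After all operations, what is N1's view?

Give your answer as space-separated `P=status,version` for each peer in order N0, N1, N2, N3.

Answer: N0=alive,0 N1=suspect,1 N2=alive,0 N3=alive,0

Derivation:
Op 1: gossip N2<->N0 -> N2.N0=(alive,v0) N2.N1=(alive,v0) N2.N2=(alive,v0) N2.N3=(alive,v0) | N0.N0=(alive,v0) N0.N1=(alive,v0) N0.N2=(alive,v0) N0.N3=(alive,v0)
Op 2: N3 marks N1=suspect -> (suspect,v1)
Op 3: gossip N0<->N3 -> N0.N0=(alive,v0) N0.N1=(suspect,v1) N0.N2=(alive,v0) N0.N3=(alive,v0) | N3.N0=(alive,v0) N3.N1=(suspect,v1) N3.N2=(alive,v0) N3.N3=(alive,v0)
Op 4: gossip N3<->N0 -> N3.N0=(alive,v0) N3.N1=(suspect,v1) N3.N2=(alive,v0) N3.N3=(alive,v0) | N0.N0=(alive,v0) N0.N1=(suspect,v1) N0.N2=(alive,v0) N0.N3=(alive,v0)
Op 5: N0 marks N0=alive -> (alive,v1)
Op 6: gossip N1<->N3 -> N1.N0=(alive,v0) N1.N1=(suspect,v1) N1.N2=(alive,v0) N1.N3=(alive,v0) | N3.N0=(alive,v0) N3.N1=(suspect,v1) N3.N2=(alive,v0) N3.N3=(alive,v0)
Op 7: gossip N3<->N2 -> N3.N0=(alive,v0) N3.N1=(suspect,v1) N3.N2=(alive,v0) N3.N3=(alive,v0) | N2.N0=(alive,v0) N2.N1=(suspect,v1) N2.N2=(alive,v0) N2.N3=(alive,v0)
Op 8: gossip N0<->N2 -> N0.N0=(alive,v1) N0.N1=(suspect,v1) N0.N2=(alive,v0) N0.N3=(alive,v0) | N2.N0=(alive,v1) N2.N1=(suspect,v1) N2.N2=(alive,v0) N2.N3=(alive,v0)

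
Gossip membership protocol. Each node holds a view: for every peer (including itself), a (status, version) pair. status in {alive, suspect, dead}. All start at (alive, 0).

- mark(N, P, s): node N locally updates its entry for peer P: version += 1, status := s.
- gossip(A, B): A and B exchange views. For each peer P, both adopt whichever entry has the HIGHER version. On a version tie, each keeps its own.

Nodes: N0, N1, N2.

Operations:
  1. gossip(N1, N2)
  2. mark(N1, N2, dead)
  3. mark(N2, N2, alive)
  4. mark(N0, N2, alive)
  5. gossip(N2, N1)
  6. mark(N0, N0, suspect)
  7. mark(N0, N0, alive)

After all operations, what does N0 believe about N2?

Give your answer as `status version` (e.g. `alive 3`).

Op 1: gossip N1<->N2 -> N1.N0=(alive,v0) N1.N1=(alive,v0) N1.N2=(alive,v0) | N2.N0=(alive,v0) N2.N1=(alive,v0) N2.N2=(alive,v0)
Op 2: N1 marks N2=dead -> (dead,v1)
Op 3: N2 marks N2=alive -> (alive,v1)
Op 4: N0 marks N2=alive -> (alive,v1)
Op 5: gossip N2<->N1 -> N2.N0=(alive,v0) N2.N1=(alive,v0) N2.N2=(alive,v1) | N1.N0=(alive,v0) N1.N1=(alive,v0) N1.N2=(dead,v1)
Op 6: N0 marks N0=suspect -> (suspect,v1)
Op 7: N0 marks N0=alive -> (alive,v2)

Answer: alive 1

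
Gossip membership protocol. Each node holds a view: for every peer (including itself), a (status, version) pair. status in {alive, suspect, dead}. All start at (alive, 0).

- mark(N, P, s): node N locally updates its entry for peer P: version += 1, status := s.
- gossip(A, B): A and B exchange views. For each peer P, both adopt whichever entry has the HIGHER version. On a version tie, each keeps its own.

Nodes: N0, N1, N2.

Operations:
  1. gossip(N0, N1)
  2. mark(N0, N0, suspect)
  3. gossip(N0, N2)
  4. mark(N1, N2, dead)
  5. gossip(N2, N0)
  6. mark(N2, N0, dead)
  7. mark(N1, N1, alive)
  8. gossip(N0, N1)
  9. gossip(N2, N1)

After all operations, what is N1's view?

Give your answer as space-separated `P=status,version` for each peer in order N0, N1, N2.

Answer: N0=dead,2 N1=alive,1 N2=dead,1

Derivation:
Op 1: gossip N0<->N1 -> N0.N0=(alive,v0) N0.N1=(alive,v0) N0.N2=(alive,v0) | N1.N0=(alive,v0) N1.N1=(alive,v0) N1.N2=(alive,v0)
Op 2: N0 marks N0=suspect -> (suspect,v1)
Op 3: gossip N0<->N2 -> N0.N0=(suspect,v1) N0.N1=(alive,v0) N0.N2=(alive,v0) | N2.N0=(suspect,v1) N2.N1=(alive,v0) N2.N2=(alive,v0)
Op 4: N1 marks N2=dead -> (dead,v1)
Op 5: gossip N2<->N0 -> N2.N0=(suspect,v1) N2.N1=(alive,v0) N2.N2=(alive,v0) | N0.N0=(suspect,v1) N0.N1=(alive,v0) N0.N2=(alive,v0)
Op 6: N2 marks N0=dead -> (dead,v2)
Op 7: N1 marks N1=alive -> (alive,v1)
Op 8: gossip N0<->N1 -> N0.N0=(suspect,v1) N0.N1=(alive,v1) N0.N2=(dead,v1) | N1.N0=(suspect,v1) N1.N1=(alive,v1) N1.N2=(dead,v1)
Op 9: gossip N2<->N1 -> N2.N0=(dead,v2) N2.N1=(alive,v1) N2.N2=(dead,v1) | N1.N0=(dead,v2) N1.N1=(alive,v1) N1.N2=(dead,v1)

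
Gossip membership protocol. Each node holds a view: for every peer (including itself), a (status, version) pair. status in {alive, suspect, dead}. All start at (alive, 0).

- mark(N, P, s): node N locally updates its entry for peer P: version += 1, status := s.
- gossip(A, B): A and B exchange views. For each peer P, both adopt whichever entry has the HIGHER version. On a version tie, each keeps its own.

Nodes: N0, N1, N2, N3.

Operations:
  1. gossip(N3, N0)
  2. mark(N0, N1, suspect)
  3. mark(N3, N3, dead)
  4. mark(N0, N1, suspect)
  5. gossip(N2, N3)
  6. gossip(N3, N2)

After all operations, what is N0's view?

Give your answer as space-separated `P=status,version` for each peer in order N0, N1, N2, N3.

Op 1: gossip N3<->N0 -> N3.N0=(alive,v0) N3.N1=(alive,v0) N3.N2=(alive,v0) N3.N3=(alive,v0) | N0.N0=(alive,v0) N0.N1=(alive,v0) N0.N2=(alive,v0) N0.N3=(alive,v0)
Op 2: N0 marks N1=suspect -> (suspect,v1)
Op 3: N3 marks N3=dead -> (dead,v1)
Op 4: N0 marks N1=suspect -> (suspect,v2)
Op 5: gossip N2<->N3 -> N2.N0=(alive,v0) N2.N1=(alive,v0) N2.N2=(alive,v0) N2.N3=(dead,v1) | N3.N0=(alive,v0) N3.N1=(alive,v0) N3.N2=(alive,v0) N3.N3=(dead,v1)
Op 6: gossip N3<->N2 -> N3.N0=(alive,v0) N3.N1=(alive,v0) N3.N2=(alive,v0) N3.N3=(dead,v1) | N2.N0=(alive,v0) N2.N1=(alive,v0) N2.N2=(alive,v0) N2.N3=(dead,v1)

Answer: N0=alive,0 N1=suspect,2 N2=alive,0 N3=alive,0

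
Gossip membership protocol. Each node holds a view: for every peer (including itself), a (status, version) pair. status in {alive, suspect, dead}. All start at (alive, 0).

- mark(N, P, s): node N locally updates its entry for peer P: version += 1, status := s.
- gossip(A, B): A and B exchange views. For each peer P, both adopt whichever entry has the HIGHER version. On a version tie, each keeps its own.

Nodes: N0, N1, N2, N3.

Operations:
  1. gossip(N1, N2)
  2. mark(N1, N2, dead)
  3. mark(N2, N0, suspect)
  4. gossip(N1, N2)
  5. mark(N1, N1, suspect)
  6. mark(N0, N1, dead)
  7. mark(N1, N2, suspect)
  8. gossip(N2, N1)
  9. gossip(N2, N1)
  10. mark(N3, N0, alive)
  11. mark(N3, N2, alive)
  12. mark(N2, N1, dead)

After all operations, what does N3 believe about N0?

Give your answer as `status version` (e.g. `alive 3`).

Answer: alive 1

Derivation:
Op 1: gossip N1<->N2 -> N1.N0=(alive,v0) N1.N1=(alive,v0) N1.N2=(alive,v0) N1.N3=(alive,v0) | N2.N0=(alive,v0) N2.N1=(alive,v0) N2.N2=(alive,v0) N2.N3=(alive,v0)
Op 2: N1 marks N2=dead -> (dead,v1)
Op 3: N2 marks N0=suspect -> (suspect,v1)
Op 4: gossip N1<->N2 -> N1.N0=(suspect,v1) N1.N1=(alive,v0) N1.N2=(dead,v1) N1.N3=(alive,v0) | N2.N0=(suspect,v1) N2.N1=(alive,v0) N2.N2=(dead,v1) N2.N3=(alive,v0)
Op 5: N1 marks N1=suspect -> (suspect,v1)
Op 6: N0 marks N1=dead -> (dead,v1)
Op 7: N1 marks N2=suspect -> (suspect,v2)
Op 8: gossip N2<->N1 -> N2.N0=(suspect,v1) N2.N1=(suspect,v1) N2.N2=(suspect,v2) N2.N3=(alive,v0) | N1.N0=(suspect,v1) N1.N1=(suspect,v1) N1.N2=(suspect,v2) N1.N3=(alive,v0)
Op 9: gossip N2<->N1 -> N2.N0=(suspect,v1) N2.N1=(suspect,v1) N2.N2=(suspect,v2) N2.N3=(alive,v0) | N1.N0=(suspect,v1) N1.N1=(suspect,v1) N1.N2=(suspect,v2) N1.N3=(alive,v0)
Op 10: N3 marks N0=alive -> (alive,v1)
Op 11: N3 marks N2=alive -> (alive,v1)
Op 12: N2 marks N1=dead -> (dead,v2)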